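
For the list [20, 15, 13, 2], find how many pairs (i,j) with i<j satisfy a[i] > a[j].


For each element, count the later elements that are smaller than it:
  20 (index 0): smaller elements after it = [15, 13, 2] -> 3
  15 (index 1): smaller elements after it = [13, 2] -> 2
  13 (index 2): smaller elements after it = [2] -> 1
Total inversions = 3 + 2 + 1 = 6
Final answer: 6


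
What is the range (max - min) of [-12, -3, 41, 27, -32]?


Maximum value: 41
Minimum value: -32
Range = 41 - (-32) = 73
Final answer: 73


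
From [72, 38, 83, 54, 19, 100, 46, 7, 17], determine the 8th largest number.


Sort descending: [100, 83, 72, 54, 46, 38, 19, 17, 7]
The 8th element (1-indexed) is at index 7.
Value = 17
Final answer: 17


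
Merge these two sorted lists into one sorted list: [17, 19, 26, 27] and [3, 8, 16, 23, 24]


List A: [17, 19, 26, 27]
List B: [3, 8, 16, 23, 24]
Repeatedly compare the front elements and take the smaller:
  17 vs 3 -> take 3
  17 vs 8 -> take 8
  17 vs 16 -> take 16
  17 vs 23 -> take 17
  19 vs 23 -> take 19
  26 vs 23 -> take 23
  26 vs 24 -> take 24
  B is exhausted; append the rest of A: [26, 27]
Final answer: [3, 8, 16, 17, 19, 23, 24, 26, 27]


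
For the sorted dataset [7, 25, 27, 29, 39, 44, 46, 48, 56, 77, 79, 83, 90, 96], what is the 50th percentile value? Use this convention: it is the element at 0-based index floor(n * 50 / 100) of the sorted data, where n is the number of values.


The dataset has n = 14 elements.
Index = floor(14 * 50 / 100) = floor(700 / 100) = floor(7) = 7
Counting from index 0 in the sorted data, the element at index 7 is 48.
Final answer: 48


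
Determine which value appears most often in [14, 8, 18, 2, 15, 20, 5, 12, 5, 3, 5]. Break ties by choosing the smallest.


Count the frequency of each value:
  2 appears 1 time(s)
  3 appears 1 time(s)
  5 appears 3 time(s)
  8 appears 1 time(s)
  12 appears 1 time(s)
  14 appears 1 time(s)
  15 appears 1 time(s)
  18 appears 1 time(s)
  20 appears 1 time(s)
Maximum frequency is 3.
Only 5 reaches that frequency, so it is the mode.
Final answer: 5


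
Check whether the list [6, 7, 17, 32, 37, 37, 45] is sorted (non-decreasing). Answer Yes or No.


Check consecutive pairs:
  6 <= 7? True
  7 <= 17? True
  17 <= 32? True
  32 <= 37? True
  37 <= 37? True
  37 <= 45? True
Every consecutive pair is in order, so the list is non-decreasing.
Final answer: Yes


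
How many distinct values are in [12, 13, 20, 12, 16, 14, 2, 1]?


List all unique values:
Distinct values: [1, 2, 12, 13, 14, 16, 20]
Count = 7
Final answer: 7


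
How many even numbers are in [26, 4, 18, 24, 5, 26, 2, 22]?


Check each element:
  26 is even
  4 is even
  18 is even
  24 is even
  5 is odd
  26 is even
  2 is even
  22 is even
Evens: [26, 4, 18, 24, 26, 2, 22]
Count of evens = 7
Final answer: 7


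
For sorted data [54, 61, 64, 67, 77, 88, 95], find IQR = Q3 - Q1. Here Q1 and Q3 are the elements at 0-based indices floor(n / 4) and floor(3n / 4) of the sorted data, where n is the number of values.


The data has n = 7 elements.
Q1 index = floor(7 / 4) = floor(1.75) = 1; Q3 index = floor(3 * 7 / 4) = floor(5.25) = 5
Q1 = element at index 1 = 61
Q3 = element at index 5 = 88
IQR = 88 - 61 = 27
Final answer: 27


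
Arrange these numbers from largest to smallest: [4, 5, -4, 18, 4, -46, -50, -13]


Original list: [4, 5, -4, 18, 4, -46, -50, -13]
Repeatedly take the largest remaining element:
  Remaining [4, 5, -4, 18, 4, -46, -50, -13] -> largest is 18
  Remaining [4, 5, -4, 4, -46, -50, -13] -> largest is 5
  Remaining [4, -4, 4, -46, -50, -13] -> largest is 4
  Remaining [-4, 4, -46, -50, -13] -> largest is 4
  Remaining [-4, -46, -50, -13] -> largest is -4
  Remaining [-46, -50, -13] -> largest is -13
  Remaining [-46, -50] -> largest is -46
  Remaining [-50] -> largest is -50
Collecting the picks in order gives the descending list.
Final answer: [18, 5, 4, 4, -4, -13, -46, -50]


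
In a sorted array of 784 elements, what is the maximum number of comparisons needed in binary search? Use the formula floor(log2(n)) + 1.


Binary search halves the search space each step.
Maximum comparisons = floor(log2(784)) + 1
log2(784) = 9.6147
floor(log2(784)) = 9, so 9 + 1 = 10
Final answer: 10


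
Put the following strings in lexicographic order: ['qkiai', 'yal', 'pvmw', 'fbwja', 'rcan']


Compare strings character by character (the first differing letter decides):
  'fbwja' < 'pvmw' since 'f' < 'p' at position 1
  'pvmw' < 'qkiai' since 'p' < 'q' at position 1
  'qkiai' < 'rcan' since 'q' < 'r' at position 1
  'rcan' < 'yal' since 'r' < 'y' at position 1
Chaining these comparisons gives the alphabetical order.
Final answer: ['fbwja', 'pvmw', 'qkiai', 'rcan', 'yal']


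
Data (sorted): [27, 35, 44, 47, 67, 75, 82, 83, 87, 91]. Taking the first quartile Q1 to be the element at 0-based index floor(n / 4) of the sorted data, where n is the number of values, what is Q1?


The list has n = 10 elements.
Q1 index = floor(10 / 4) = floor(2.5) = 2
Counting from index 0 in the sorted data, the element at index 2 is 44.
Final answer: 44


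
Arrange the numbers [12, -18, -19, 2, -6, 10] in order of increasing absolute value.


Compute absolute values:
  |12| = 12
  |-18| = 18
  |-19| = 19
  |2| = 2
  |-6| = 6
  |10| = 10
Absolute values in increasing order: 2 < 6 < 10 < 12 < 18 < 19
Listing the original numbers in that order gives the answer.
Final answer: [2, -6, 10, 12, -18, -19]


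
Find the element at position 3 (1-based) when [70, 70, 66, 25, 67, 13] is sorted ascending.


Sort ascending: [13, 25, 66, 67, 70, 70]
The 3rd element (1-indexed) is at index 2.
Value = 66
Final answer: 66


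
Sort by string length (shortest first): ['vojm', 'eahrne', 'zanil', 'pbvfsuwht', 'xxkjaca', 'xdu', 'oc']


Compute lengths:
  'vojm' has length 4
  'eahrne' has length 6
  'zanil' has length 5
  'pbvfsuwht' has length 9
  'xxkjaca' has length 7
  'xdu' has length 3
  'oc' has length 2
Lengths in increasing order: 2 < 3 < 4 < 5 < 6 < 7 < 9
Listing the words in that order gives the answer.
Final answer: ['oc', 'xdu', 'vojm', 'zanil', 'eahrne', 'xxkjaca', 'pbvfsuwht']


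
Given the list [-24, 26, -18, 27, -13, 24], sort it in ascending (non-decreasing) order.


Original list: [-24, 26, -18, 27, -13, 24]
Repeatedly take the smallest remaining element:
  Remaining [-24, 26, -18, 27, -13, 24] -> smallest is -24
  Remaining [26, -18, 27, -13, 24] -> smallest is -18
  Remaining [26, 27, -13, 24] -> smallest is -13
  Remaining [26, 27, 24] -> smallest is 24
  Remaining [26, 27] -> smallest is 26
  Remaining [27] -> smallest is 27
Collecting the picks in order gives the sorted list.
Final answer: [-24, -18, -13, 24, 26, 27]


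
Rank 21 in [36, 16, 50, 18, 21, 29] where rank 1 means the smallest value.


Sort ascending: [16, 18, 21, 29, 36, 50]
Find 21 in the sorted list.
21 is at position 3 (1-indexed).
Final answer: 3


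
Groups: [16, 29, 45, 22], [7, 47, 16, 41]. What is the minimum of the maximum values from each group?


Find max of each group:
  Group 1: [16, 29, 45, 22] -> max = 45
  Group 2: [7, 47, 16, 41] -> max = 47
Maxes: [45, 47]
Minimum of maxes = 45
Final answer: 45


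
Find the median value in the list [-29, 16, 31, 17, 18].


First, sort the list: [-29, 16, 17, 18, 31]
The list has 5 elements (odd count).
The middle index is 2 (0-based), and the element there is 17.
Final answer: 17


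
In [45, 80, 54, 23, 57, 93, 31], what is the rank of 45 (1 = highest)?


Sort descending: [93, 80, 57, 54, 45, 31, 23]
Find 45 in the sorted list.
45 is at position 5.
Final answer: 5


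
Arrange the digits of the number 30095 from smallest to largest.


The number 30095 has digits: 3, 0, 0, 9, 5
Sorted: 0, 0, 3, 5, 9
Joining the sorted digits gives the result.
Final answer: 00359


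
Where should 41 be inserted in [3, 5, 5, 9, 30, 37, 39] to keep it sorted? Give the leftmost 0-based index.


List is sorted: [3, 5, 5, 9, 30, 37, 39]
We need the leftmost position where 41 can be inserted, i.e. the first index whose element is >= 41 (or the end of the list if none is).
Binary search with low=0, high=7 (0-based indices):
  low=0, high=7, mid=3: a[3]=9 < 41, so low = 4
  low=4, high=7, mid=5: a[5]=37 < 41, so low = 6
  low=6, high=7, mid=6: a[6]=39 < 41, so low = 7
Now low = high = 7, so the insertion index is 7.
Final answer: 7


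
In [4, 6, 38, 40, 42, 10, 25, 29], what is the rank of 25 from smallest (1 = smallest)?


Sort ascending: [4, 6, 10, 25, 29, 38, 40, 42]
Find 25 in the sorted list.
25 is at position 4 (1-indexed).
Final answer: 4


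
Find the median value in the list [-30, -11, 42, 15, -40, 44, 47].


First, sort the list: [-40, -30, -11, 15, 42, 44, 47]
The list has 7 elements (odd count).
The middle index is 3 (0-based), and the element there is 15.
Final answer: 15


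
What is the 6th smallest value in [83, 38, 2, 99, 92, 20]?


Sort ascending: [2, 20, 38, 83, 92, 99]
The 6th element (1-indexed) is at index 5.
Value = 99
Final answer: 99


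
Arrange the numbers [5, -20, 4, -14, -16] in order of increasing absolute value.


Compute absolute values:
  |5| = 5
  |-20| = 20
  |4| = 4
  |-14| = 14
  |-16| = 16
Absolute values in increasing order: 4 < 5 < 14 < 16 < 20
Listing the original numbers in that order gives the answer.
Final answer: [4, 5, -14, -16, -20]


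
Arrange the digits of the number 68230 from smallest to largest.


The number 68230 has digits: 6, 8, 2, 3, 0
Sorted: 0, 2, 3, 6, 8
Joining the sorted digits gives the result.
Final answer: 02368


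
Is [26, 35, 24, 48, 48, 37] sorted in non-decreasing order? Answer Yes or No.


Check consecutive pairs:
  26 <= 35? True
  35 <= 24? False
  24 <= 48? True
  48 <= 48? True
  48 <= 37? False
2 consecutive pair(s) are out of order, so the list is not sorted.
Final answer: No


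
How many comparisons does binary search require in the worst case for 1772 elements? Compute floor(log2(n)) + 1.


Binary search halves the search space each step.
Maximum comparisons = floor(log2(1772)) + 1
log2(1772) = 10.7912
floor(log2(1772)) = 10, so 10 + 1 = 11
Final answer: 11


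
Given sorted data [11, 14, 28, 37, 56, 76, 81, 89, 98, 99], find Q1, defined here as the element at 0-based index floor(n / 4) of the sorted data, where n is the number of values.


The list has n = 10 elements.
Q1 index = floor(10 / 4) = floor(2.5) = 2
Counting from index 0 in the sorted data, the element at index 2 is 28.
Final answer: 28


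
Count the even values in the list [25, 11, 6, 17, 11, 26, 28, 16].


Check each element:
  25 is odd
  11 is odd
  6 is even
  17 is odd
  11 is odd
  26 is even
  28 is even
  16 is even
Evens: [6, 26, 28, 16]
Count of evens = 4
Final answer: 4


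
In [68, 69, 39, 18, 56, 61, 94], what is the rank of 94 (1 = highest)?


Sort descending: [94, 69, 68, 61, 56, 39, 18]
Find 94 in the sorted list.
94 is at position 1.
Final answer: 1


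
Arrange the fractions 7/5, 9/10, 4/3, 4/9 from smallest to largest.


Convert to decimal for comparison:
  7/5 = 1.4
  9/10 = 0.9
  4/3 = 1.3333
  4/9 = 0.4444
Decimals in increasing order: 0.4444 < 0.9 < 1.3333 < 1.4
Writing each back as its fraction gives the sorted order.
Final answer: 4/9, 9/10, 4/3, 7/5


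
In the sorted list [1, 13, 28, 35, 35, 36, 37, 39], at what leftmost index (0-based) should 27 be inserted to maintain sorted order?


List is sorted: [1, 13, 28, 35, 35, 36, 37, 39]
We need the leftmost position where 27 can be inserted, i.e. the first index whose element is >= 27 (or the end of the list if none is).
Binary search with low=0, high=8 (0-based indices):
  low=0, high=8, mid=4: a[4]=35 >= 27, so high = 4
  low=0, high=4, mid=2: a[2]=28 >= 27, so high = 2
  low=0, high=2, mid=1: a[1]=13 < 27, so low = 2
Now low = high = 2, so the insertion index is 2.
Final answer: 2


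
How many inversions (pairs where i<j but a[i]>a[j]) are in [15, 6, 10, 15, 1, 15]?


For each element, count the later elements that are smaller than it:
  15 (index 0): smaller elements after it = [6, 10, 1] -> 3
  6 (index 1): smaller elements after it = [1] -> 1
  10 (index 2): smaller elements after it = [1] -> 1
  15 (index 3): smaller elements after it = [1] -> 1
  1 (index 4): smaller elements after it = [] -> 0
Total inversions = 3 + 1 + 1 + 1 + 0 = 6
Final answer: 6


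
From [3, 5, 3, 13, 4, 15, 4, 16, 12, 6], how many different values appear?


List all unique values:
Distinct values: [3, 4, 5, 6, 12, 13, 15, 16]
Count = 8
Final answer: 8


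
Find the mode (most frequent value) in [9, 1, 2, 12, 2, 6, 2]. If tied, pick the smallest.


Count the frequency of each value:
  1 appears 1 time(s)
  2 appears 3 time(s)
  6 appears 1 time(s)
  9 appears 1 time(s)
  12 appears 1 time(s)
Maximum frequency is 3.
Only 2 reaches that frequency, so it is the mode.
Final answer: 2


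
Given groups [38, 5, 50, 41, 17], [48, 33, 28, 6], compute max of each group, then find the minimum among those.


Find max of each group:
  Group 1: [38, 5, 50, 41, 17] -> max = 50
  Group 2: [48, 33, 28, 6] -> max = 48
Maxes: [50, 48]
Minimum of maxes = 48
Final answer: 48


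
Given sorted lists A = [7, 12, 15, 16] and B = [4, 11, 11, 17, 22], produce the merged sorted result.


List A: [7, 12, 15, 16]
List B: [4, 11, 11, 17, 22]
Repeatedly compare the front elements and take the smaller:
  7 vs 4 -> take 4
  7 vs 11 -> take 7
  12 vs 11 -> take 11
  12 vs 11 -> take 11
  12 vs 17 -> take 12
  15 vs 17 -> take 15
  16 vs 17 -> take 16
  A is exhausted; append the rest of B: [17, 22]
Final answer: [4, 7, 11, 11, 12, 15, 16, 17, 22]


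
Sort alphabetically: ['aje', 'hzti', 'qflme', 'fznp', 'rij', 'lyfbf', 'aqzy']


Compare strings character by character (the first differing letter decides):
  'aje' < 'aqzy' since 'j' < 'q' at position 2
  'aqzy' < 'fznp' since 'a' < 'f' at position 1
  'fznp' < 'hzti' since 'f' < 'h' at position 1
  'hzti' < 'lyfbf' since 'h' < 'l' at position 1
  'lyfbf' < 'qflme' since 'l' < 'q' at position 1
  'qflme' < 'rij' since 'q' < 'r' at position 1
Chaining these comparisons gives the alphabetical order.
Final answer: ['aje', 'aqzy', 'fznp', 'hzti', 'lyfbf', 'qflme', 'rij']


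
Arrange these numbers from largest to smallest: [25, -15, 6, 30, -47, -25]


Original list: [25, -15, 6, 30, -47, -25]
Repeatedly take the largest remaining element:
  Remaining [25, -15, 6, 30, -47, -25] -> largest is 30
  Remaining [25, -15, 6, -47, -25] -> largest is 25
  Remaining [-15, 6, -47, -25] -> largest is 6
  Remaining [-15, -47, -25] -> largest is -15
  Remaining [-47, -25] -> largest is -25
  Remaining [-47] -> largest is -47
Collecting the picks in order gives the descending list.
Final answer: [30, 25, 6, -15, -25, -47]


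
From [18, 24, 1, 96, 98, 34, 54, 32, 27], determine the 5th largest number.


Sort descending: [98, 96, 54, 34, 32, 27, 24, 18, 1]
The 5th element (1-indexed) is at index 4.
Value = 32
Final answer: 32


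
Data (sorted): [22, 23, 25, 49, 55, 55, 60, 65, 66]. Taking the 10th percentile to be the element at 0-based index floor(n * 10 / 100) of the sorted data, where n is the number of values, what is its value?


The dataset has n = 9 elements.
Index = floor(9 * 10 / 100) = floor(90 / 100) = floor(0.9) = 0
Counting from index 0 in the sorted data, the element at index 0 is 22.
Final answer: 22


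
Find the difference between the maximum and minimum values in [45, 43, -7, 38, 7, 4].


Maximum value: 45
Minimum value: -7
Range = 45 - (-7) = 52
Final answer: 52


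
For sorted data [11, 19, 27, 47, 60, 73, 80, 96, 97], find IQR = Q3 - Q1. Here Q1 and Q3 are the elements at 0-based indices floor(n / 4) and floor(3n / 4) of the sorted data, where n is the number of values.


The data has n = 9 elements.
Q1 index = floor(9 / 4) = floor(2.25) = 2; Q3 index = floor(3 * 9 / 4) = floor(6.75) = 6
Q1 = element at index 2 = 27
Q3 = element at index 6 = 80
IQR = 80 - 27 = 53
Final answer: 53


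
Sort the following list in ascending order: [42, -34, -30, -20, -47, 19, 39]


Original list: [42, -34, -30, -20, -47, 19, 39]
Repeatedly take the smallest remaining element:
  Remaining [42, -34, -30, -20, -47, 19, 39] -> smallest is -47
  Remaining [42, -34, -30, -20, 19, 39] -> smallest is -34
  Remaining [42, -30, -20, 19, 39] -> smallest is -30
  Remaining [42, -20, 19, 39] -> smallest is -20
  Remaining [42, 19, 39] -> smallest is 19
  Remaining [42, 39] -> smallest is 39
  Remaining [42] -> smallest is 42
Collecting the picks in order gives the sorted list.
Final answer: [-47, -34, -30, -20, 19, 39, 42]


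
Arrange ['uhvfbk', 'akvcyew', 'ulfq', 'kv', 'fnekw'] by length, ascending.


Compute lengths:
  'uhvfbk' has length 6
  'akvcyew' has length 7
  'ulfq' has length 4
  'kv' has length 2
  'fnekw' has length 5
Lengths in increasing order: 2 < 4 < 5 < 6 < 7
Listing the words in that order gives the answer.
Final answer: ['kv', 'ulfq', 'fnekw', 'uhvfbk', 'akvcyew']


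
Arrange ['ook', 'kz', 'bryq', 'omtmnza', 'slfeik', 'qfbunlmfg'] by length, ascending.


Compute lengths:
  'ook' has length 3
  'kz' has length 2
  'bryq' has length 4
  'omtmnza' has length 7
  'slfeik' has length 6
  'qfbunlmfg' has length 9
Lengths in increasing order: 2 < 3 < 4 < 6 < 7 < 9
Listing the words in that order gives the answer.
Final answer: ['kz', 'ook', 'bryq', 'slfeik', 'omtmnza', 'qfbunlmfg']


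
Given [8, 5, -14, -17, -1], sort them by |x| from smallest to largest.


Compute absolute values:
  |8| = 8
  |5| = 5
  |-14| = 14
  |-17| = 17
  |-1| = 1
Absolute values in increasing order: 1 < 5 < 8 < 14 < 17
Listing the original numbers in that order gives the answer.
Final answer: [-1, 5, 8, -14, -17]


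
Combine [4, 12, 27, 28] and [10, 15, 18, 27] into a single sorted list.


List A: [4, 12, 27, 28]
List B: [10, 15, 18, 27]
Repeatedly compare the front elements and take the smaller:
  4 vs 10 -> take 4
  12 vs 10 -> take 10
  12 vs 15 -> take 12
  27 vs 15 -> take 15
  27 vs 18 -> take 18
  27 vs 27 -> take 27
  28 vs 27 -> take 27
  B is exhausted; append the rest of A: [28]
Final answer: [4, 10, 12, 15, 18, 27, 27, 28]


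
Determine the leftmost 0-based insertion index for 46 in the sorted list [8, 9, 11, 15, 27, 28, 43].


List is sorted: [8, 9, 11, 15, 27, 28, 43]
We need the leftmost position where 46 can be inserted, i.e. the first index whose element is >= 46 (or the end of the list if none is).
Binary search with low=0, high=7 (0-based indices):
  low=0, high=7, mid=3: a[3]=15 < 46, so low = 4
  low=4, high=7, mid=5: a[5]=28 < 46, so low = 6
  low=6, high=7, mid=6: a[6]=43 < 46, so low = 7
Now low = high = 7, so the insertion index is 7.
Final answer: 7


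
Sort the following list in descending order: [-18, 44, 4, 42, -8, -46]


Original list: [-18, 44, 4, 42, -8, -46]
Repeatedly take the largest remaining element:
  Remaining [-18, 44, 4, 42, -8, -46] -> largest is 44
  Remaining [-18, 4, 42, -8, -46] -> largest is 42
  Remaining [-18, 4, -8, -46] -> largest is 4
  Remaining [-18, -8, -46] -> largest is -8
  Remaining [-18, -46] -> largest is -18
  Remaining [-46] -> largest is -46
Collecting the picks in order gives the descending list.
Final answer: [44, 42, 4, -8, -18, -46]


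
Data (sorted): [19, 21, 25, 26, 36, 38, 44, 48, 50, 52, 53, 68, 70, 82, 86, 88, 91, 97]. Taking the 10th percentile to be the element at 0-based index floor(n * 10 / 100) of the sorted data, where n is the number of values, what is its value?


The dataset has n = 18 elements.
Index = floor(18 * 10 / 100) = floor(180 / 100) = floor(1.8) = 1
Counting from index 0 in the sorted data, the element at index 1 is 21.
Final answer: 21


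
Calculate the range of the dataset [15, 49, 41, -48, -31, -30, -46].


Maximum value: 49
Minimum value: -48
Range = 49 - (-48) = 97
Final answer: 97


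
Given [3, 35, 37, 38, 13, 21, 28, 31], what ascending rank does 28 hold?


Sort ascending: [3, 13, 21, 28, 31, 35, 37, 38]
Find 28 in the sorted list.
28 is at position 4 (1-indexed).
Final answer: 4


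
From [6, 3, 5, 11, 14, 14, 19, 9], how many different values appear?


List all unique values:
Distinct values: [3, 5, 6, 9, 11, 14, 19]
Count = 7
Final answer: 7


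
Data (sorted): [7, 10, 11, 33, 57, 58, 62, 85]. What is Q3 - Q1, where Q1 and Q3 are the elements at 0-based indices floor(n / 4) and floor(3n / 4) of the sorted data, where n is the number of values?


The data has n = 8 elements.
Q1 index = floor(8 / 4) = floor(2) = 2; Q3 index = floor(3 * 8 / 4) = floor(6) = 6
Q1 = element at index 2 = 11
Q3 = element at index 6 = 62
IQR = 62 - 11 = 51
Final answer: 51


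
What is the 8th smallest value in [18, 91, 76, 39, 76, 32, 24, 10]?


Sort ascending: [10, 18, 24, 32, 39, 76, 76, 91]
The 8th element (1-indexed) is at index 7.
Value = 91
Final answer: 91


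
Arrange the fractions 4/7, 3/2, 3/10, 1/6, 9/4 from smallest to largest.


Convert to decimal for comparison:
  4/7 = 0.5714
  3/2 = 1.5
  3/10 = 0.3
  1/6 = 0.1667
  9/4 = 2.25
Decimals in increasing order: 0.1667 < 0.3 < 0.5714 < 1.5 < 2.25
Writing each back as its fraction gives the sorted order.
Final answer: 1/6, 3/10, 4/7, 3/2, 9/4


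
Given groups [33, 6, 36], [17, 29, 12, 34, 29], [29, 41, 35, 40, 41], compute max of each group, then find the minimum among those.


Find max of each group:
  Group 1: [33, 6, 36] -> max = 36
  Group 2: [17, 29, 12, 34, 29] -> max = 34
  Group 3: [29, 41, 35, 40, 41] -> max = 41
Maxes: [36, 34, 41]
Minimum of maxes = 34
Final answer: 34


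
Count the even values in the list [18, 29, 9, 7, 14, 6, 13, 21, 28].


Check each element:
  18 is even
  29 is odd
  9 is odd
  7 is odd
  14 is even
  6 is even
  13 is odd
  21 is odd
  28 is even
Evens: [18, 14, 6, 28]
Count of evens = 4
Final answer: 4


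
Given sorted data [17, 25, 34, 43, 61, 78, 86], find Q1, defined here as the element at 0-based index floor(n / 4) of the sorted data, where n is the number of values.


The list has n = 7 elements.
Q1 index = floor(7 / 4) = floor(1.75) = 1
Counting from index 0 in the sorted data, the element at index 1 is 25.
Final answer: 25


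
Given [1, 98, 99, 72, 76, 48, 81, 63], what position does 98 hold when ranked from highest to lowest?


Sort descending: [99, 98, 81, 76, 72, 63, 48, 1]
Find 98 in the sorted list.
98 is at position 2.
Final answer: 2


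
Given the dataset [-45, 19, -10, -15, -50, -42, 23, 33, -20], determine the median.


First, sort the list: [-50, -45, -42, -20, -15, -10, 19, 23, 33]
The list has 9 elements (odd count).
The middle index is 4 (0-based), and the element there is -15.
Final answer: -15


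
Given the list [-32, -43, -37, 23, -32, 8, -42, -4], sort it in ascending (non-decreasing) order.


Original list: [-32, -43, -37, 23, -32, 8, -42, -4]
Repeatedly take the smallest remaining element:
  Remaining [-32, -43, -37, 23, -32, 8, -42, -4] -> smallest is -43
  Remaining [-32, -37, 23, -32, 8, -42, -4] -> smallest is -42
  Remaining [-32, -37, 23, -32, 8, -4] -> smallest is -37
  Remaining [-32, 23, -32, 8, -4] -> smallest is -32
  Remaining [23, -32, 8, -4] -> smallest is -32
  Remaining [23, 8, -4] -> smallest is -4
  Remaining [23, 8] -> smallest is 8
  Remaining [23] -> smallest is 23
Collecting the picks in order gives the sorted list.
Final answer: [-43, -42, -37, -32, -32, -4, 8, 23]


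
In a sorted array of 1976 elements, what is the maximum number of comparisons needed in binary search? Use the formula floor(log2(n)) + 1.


Binary search halves the search space each step.
Maximum comparisons = floor(log2(1976)) + 1
log2(1976) = 10.9484
floor(log2(1976)) = 10, so 10 + 1 = 11
Final answer: 11


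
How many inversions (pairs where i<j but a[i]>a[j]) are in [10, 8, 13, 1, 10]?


For each element, count the later elements that are smaller than it:
  10 (index 0): smaller elements after it = [8, 1] -> 2
  8 (index 1): smaller elements after it = [1] -> 1
  13 (index 2): smaller elements after it = [1, 10] -> 2
  1 (index 3): smaller elements after it = [] -> 0
Total inversions = 2 + 1 + 2 + 0 = 5
Final answer: 5


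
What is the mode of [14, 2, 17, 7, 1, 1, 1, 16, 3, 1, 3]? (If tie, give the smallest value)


Count the frequency of each value:
  1 appears 4 time(s)
  2 appears 1 time(s)
  3 appears 2 time(s)
  7 appears 1 time(s)
  14 appears 1 time(s)
  16 appears 1 time(s)
  17 appears 1 time(s)
Maximum frequency is 4.
Only 1 reaches that frequency, so it is the mode.
Final answer: 1


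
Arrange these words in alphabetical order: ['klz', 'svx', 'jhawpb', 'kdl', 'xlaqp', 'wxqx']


Compare strings character by character (the first differing letter decides):
  'jhawpb' < 'kdl' since 'j' < 'k' at position 1
  'kdl' < 'klz' since 'd' < 'l' at position 2
  'klz' < 'svx' since 'k' < 's' at position 1
  'svx' < 'wxqx' since 's' < 'w' at position 1
  'wxqx' < 'xlaqp' since 'w' < 'x' at position 1
Chaining these comparisons gives the alphabetical order.
Final answer: ['jhawpb', 'kdl', 'klz', 'svx', 'wxqx', 'xlaqp']


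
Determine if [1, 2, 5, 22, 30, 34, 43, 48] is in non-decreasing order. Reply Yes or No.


Check consecutive pairs:
  1 <= 2? True
  2 <= 5? True
  5 <= 22? True
  22 <= 30? True
  30 <= 34? True
  34 <= 43? True
  43 <= 48? True
Every consecutive pair is in order, so the list is non-decreasing.
Final answer: Yes


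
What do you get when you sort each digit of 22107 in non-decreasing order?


The number 22107 has digits: 2, 2, 1, 0, 7
Sorted: 0, 1, 2, 2, 7
Joining the sorted digits gives the result.
Final answer: 01227


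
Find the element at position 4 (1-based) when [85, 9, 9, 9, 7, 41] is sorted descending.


Sort descending: [85, 41, 9, 9, 9, 7]
The 4th element (1-indexed) is at index 3.
Value = 9
Final answer: 9


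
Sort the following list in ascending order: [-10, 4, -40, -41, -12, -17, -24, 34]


Original list: [-10, 4, -40, -41, -12, -17, -24, 34]
Repeatedly take the smallest remaining element:
  Remaining [-10, 4, -40, -41, -12, -17, -24, 34] -> smallest is -41
  Remaining [-10, 4, -40, -12, -17, -24, 34] -> smallest is -40
  Remaining [-10, 4, -12, -17, -24, 34] -> smallest is -24
  Remaining [-10, 4, -12, -17, 34] -> smallest is -17
  Remaining [-10, 4, -12, 34] -> smallest is -12
  Remaining [-10, 4, 34] -> smallest is -10
  Remaining [4, 34] -> smallest is 4
  Remaining [34] -> smallest is 34
Collecting the picks in order gives the sorted list.
Final answer: [-41, -40, -24, -17, -12, -10, 4, 34]


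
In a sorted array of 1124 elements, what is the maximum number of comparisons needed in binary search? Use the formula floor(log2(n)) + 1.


Binary search halves the search space each step.
Maximum comparisons = floor(log2(1124)) + 1
log2(1124) = 10.1344
floor(log2(1124)) = 10, so 10 + 1 = 11
Final answer: 11


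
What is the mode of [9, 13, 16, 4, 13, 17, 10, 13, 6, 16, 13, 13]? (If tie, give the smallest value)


Count the frequency of each value:
  4 appears 1 time(s)
  6 appears 1 time(s)
  9 appears 1 time(s)
  10 appears 1 time(s)
  13 appears 5 time(s)
  16 appears 2 time(s)
  17 appears 1 time(s)
Maximum frequency is 5.
Only 13 reaches that frequency, so it is the mode.
Final answer: 13


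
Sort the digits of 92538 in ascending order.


The number 92538 has digits: 9, 2, 5, 3, 8
Sorted: 2, 3, 5, 8, 9
Joining the sorted digits gives the result.
Final answer: 23589


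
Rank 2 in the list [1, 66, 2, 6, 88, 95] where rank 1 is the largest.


Sort descending: [95, 88, 66, 6, 2, 1]
Find 2 in the sorted list.
2 is at position 5.
Final answer: 5


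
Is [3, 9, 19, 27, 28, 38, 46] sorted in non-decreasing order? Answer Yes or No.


Check consecutive pairs:
  3 <= 9? True
  9 <= 19? True
  19 <= 27? True
  27 <= 28? True
  28 <= 38? True
  38 <= 46? True
Every consecutive pair is in order, so the list is non-decreasing.
Final answer: Yes


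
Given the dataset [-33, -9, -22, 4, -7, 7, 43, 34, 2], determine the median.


First, sort the list: [-33, -22, -9, -7, 2, 4, 7, 34, 43]
The list has 9 elements (odd count).
The middle index is 4 (0-based), and the element there is 2.
Final answer: 2


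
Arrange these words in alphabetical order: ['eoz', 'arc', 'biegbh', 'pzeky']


Compare strings character by character (the first differing letter decides):
  'arc' < 'biegbh' since 'a' < 'b' at position 1
  'biegbh' < 'eoz' since 'b' < 'e' at position 1
  'eoz' < 'pzeky' since 'e' < 'p' at position 1
Chaining these comparisons gives the alphabetical order.
Final answer: ['arc', 'biegbh', 'eoz', 'pzeky']


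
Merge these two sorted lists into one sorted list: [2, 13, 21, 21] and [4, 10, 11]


List A: [2, 13, 21, 21]
List B: [4, 10, 11]
Repeatedly compare the front elements and take the smaller:
  2 vs 4 -> take 2
  13 vs 4 -> take 4
  13 vs 10 -> take 10
  13 vs 11 -> take 11
  B is exhausted; append the rest of A: [13, 21, 21]
Final answer: [2, 4, 10, 11, 13, 21, 21]


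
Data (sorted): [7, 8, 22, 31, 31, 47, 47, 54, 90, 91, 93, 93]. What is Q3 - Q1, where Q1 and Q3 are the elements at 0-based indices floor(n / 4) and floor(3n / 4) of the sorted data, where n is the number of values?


The data has n = 12 elements.
Q1 index = floor(12 / 4) = floor(3) = 3; Q3 index = floor(3 * 12 / 4) = floor(9) = 9
Q1 = element at index 3 = 31
Q3 = element at index 9 = 91
IQR = 91 - 31 = 60
Final answer: 60


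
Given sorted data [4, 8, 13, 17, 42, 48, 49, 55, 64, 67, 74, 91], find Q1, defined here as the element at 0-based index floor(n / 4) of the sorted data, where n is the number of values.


The list has n = 12 elements.
Q1 index = floor(12 / 4) = floor(3) = 3
Counting from index 0 in the sorted data, the element at index 3 is 17.
Final answer: 17


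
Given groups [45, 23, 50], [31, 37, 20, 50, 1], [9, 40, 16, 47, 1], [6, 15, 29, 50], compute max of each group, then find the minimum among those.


Find max of each group:
  Group 1: [45, 23, 50] -> max = 50
  Group 2: [31, 37, 20, 50, 1] -> max = 50
  Group 3: [9, 40, 16, 47, 1] -> max = 47
  Group 4: [6, 15, 29, 50] -> max = 50
Maxes: [50, 50, 47, 50]
Minimum of maxes = 47
Final answer: 47


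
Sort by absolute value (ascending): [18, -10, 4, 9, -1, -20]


Compute absolute values:
  |18| = 18
  |-10| = 10
  |4| = 4
  |9| = 9
  |-1| = 1
  |-20| = 20
Absolute values in increasing order: 1 < 4 < 9 < 10 < 18 < 20
Listing the original numbers in that order gives the answer.
Final answer: [-1, 4, 9, -10, 18, -20]


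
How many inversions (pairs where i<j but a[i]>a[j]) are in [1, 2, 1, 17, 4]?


For each element, count the later elements that are smaller than it:
  1 (index 0): smaller elements after it = [] -> 0
  2 (index 1): smaller elements after it = [1] -> 1
  1 (index 2): smaller elements after it = [] -> 0
  17 (index 3): smaller elements after it = [4] -> 1
Total inversions = 0 + 1 + 0 + 1 = 2
Final answer: 2


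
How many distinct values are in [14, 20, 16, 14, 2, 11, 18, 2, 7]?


List all unique values:
Distinct values: [2, 7, 11, 14, 16, 18, 20]
Count = 7
Final answer: 7


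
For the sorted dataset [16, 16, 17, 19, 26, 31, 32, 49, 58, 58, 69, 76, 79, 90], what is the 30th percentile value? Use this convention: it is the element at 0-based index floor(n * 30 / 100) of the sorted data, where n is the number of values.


The dataset has n = 14 elements.
Index = floor(14 * 30 / 100) = floor(420 / 100) = floor(4.2) = 4
Counting from index 0 in the sorted data, the element at index 4 is 26.
Final answer: 26


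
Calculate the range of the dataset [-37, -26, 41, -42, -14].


Maximum value: 41
Minimum value: -42
Range = 41 - (-42) = 83
Final answer: 83


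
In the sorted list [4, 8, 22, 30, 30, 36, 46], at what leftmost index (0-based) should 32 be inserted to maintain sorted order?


List is sorted: [4, 8, 22, 30, 30, 36, 46]
We need the leftmost position where 32 can be inserted, i.e. the first index whose element is >= 32 (or the end of the list if none is).
Binary search with low=0, high=7 (0-based indices):
  low=0, high=7, mid=3: a[3]=30 < 32, so low = 4
  low=4, high=7, mid=5: a[5]=36 >= 32, so high = 5
  low=4, high=5, mid=4: a[4]=30 < 32, so low = 5
Now low = high = 5, so the insertion index is 5.
Final answer: 5


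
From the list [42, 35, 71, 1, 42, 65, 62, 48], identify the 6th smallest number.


Sort ascending: [1, 35, 42, 42, 48, 62, 65, 71]
The 6th element (1-indexed) is at index 5.
Value = 62
Final answer: 62


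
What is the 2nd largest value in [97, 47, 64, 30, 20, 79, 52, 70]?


Sort descending: [97, 79, 70, 64, 52, 47, 30, 20]
The 2nd element (1-indexed) is at index 1.
Value = 79
Final answer: 79


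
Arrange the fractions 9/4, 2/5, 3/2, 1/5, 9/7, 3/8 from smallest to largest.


Convert to decimal for comparison:
  9/4 = 2.25
  2/5 = 0.4
  3/2 = 1.5
  1/5 = 0.2
  9/7 = 1.2857
  3/8 = 0.375
Decimals in increasing order: 0.2 < 0.375 < 0.4 < 1.2857 < 1.5 < 2.25
Writing each back as its fraction gives the sorted order.
Final answer: 1/5, 3/8, 2/5, 9/7, 3/2, 9/4


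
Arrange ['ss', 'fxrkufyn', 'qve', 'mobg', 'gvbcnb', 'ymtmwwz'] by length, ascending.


Compute lengths:
  'ss' has length 2
  'fxrkufyn' has length 8
  'qve' has length 3
  'mobg' has length 4
  'gvbcnb' has length 6
  'ymtmwwz' has length 7
Lengths in increasing order: 2 < 3 < 4 < 6 < 7 < 8
Listing the words in that order gives the answer.
Final answer: ['ss', 'qve', 'mobg', 'gvbcnb', 'ymtmwwz', 'fxrkufyn']


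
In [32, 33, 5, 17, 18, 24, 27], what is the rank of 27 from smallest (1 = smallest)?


Sort ascending: [5, 17, 18, 24, 27, 32, 33]
Find 27 in the sorted list.
27 is at position 5 (1-indexed).
Final answer: 5


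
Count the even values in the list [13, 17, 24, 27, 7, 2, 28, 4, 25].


Check each element:
  13 is odd
  17 is odd
  24 is even
  27 is odd
  7 is odd
  2 is even
  28 is even
  4 is even
  25 is odd
Evens: [24, 2, 28, 4]
Count of evens = 4
Final answer: 4


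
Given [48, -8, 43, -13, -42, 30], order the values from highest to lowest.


Original list: [48, -8, 43, -13, -42, 30]
Repeatedly take the largest remaining element:
  Remaining [48, -8, 43, -13, -42, 30] -> largest is 48
  Remaining [-8, 43, -13, -42, 30] -> largest is 43
  Remaining [-8, -13, -42, 30] -> largest is 30
  Remaining [-8, -13, -42] -> largest is -8
  Remaining [-13, -42] -> largest is -13
  Remaining [-42] -> largest is -42
Collecting the picks in order gives the descending list.
Final answer: [48, 43, 30, -8, -13, -42]


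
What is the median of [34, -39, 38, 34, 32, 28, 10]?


First, sort the list: [-39, 10, 28, 32, 34, 34, 38]
The list has 7 elements (odd count).
The middle index is 3 (0-based), and the element there is 32.
Final answer: 32


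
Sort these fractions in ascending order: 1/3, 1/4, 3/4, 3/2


Convert to decimal for comparison:
  1/3 = 0.3333
  1/4 = 0.25
  3/4 = 0.75
  3/2 = 1.5
Decimals in increasing order: 0.25 < 0.3333 < 0.75 < 1.5
Writing each back as its fraction gives the sorted order.
Final answer: 1/4, 1/3, 3/4, 3/2


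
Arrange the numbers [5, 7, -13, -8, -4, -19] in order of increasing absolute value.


Compute absolute values:
  |5| = 5
  |7| = 7
  |-13| = 13
  |-8| = 8
  |-4| = 4
  |-19| = 19
Absolute values in increasing order: 4 < 5 < 7 < 8 < 13 < 19
Listing the original numbers in that order gives the answer.
Final answer: [-4, 5, 7, -8, -13, -19]


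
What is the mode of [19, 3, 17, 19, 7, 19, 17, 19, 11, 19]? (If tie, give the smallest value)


Count the frequency of each value:
  3 appears 1 time(s)
  7 appears 1 time(s)
  11 appears 1 time(s)
  17 appears 2 time(s)
  19 appears 5 time(s)
Maximum frequency is 5.
Only 19 reaches that frequency, so it is the mode.
Final answer: 19


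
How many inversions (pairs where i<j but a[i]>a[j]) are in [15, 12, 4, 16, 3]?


For each element, count the later elements that are smaller than it:
  15 (index 0): smaller elements after it = [12, 4, 3] -> 3
  12 (index 1): smaller elements after it = [4, 3] -> 2
  4 (index 2): smaller elements after it = [3] -> 1
  16 (index 3): smaller elements after it = [3] -> 1
Total inversions = 3 + 2 + 1 + 1 = 7
Final answer: 7


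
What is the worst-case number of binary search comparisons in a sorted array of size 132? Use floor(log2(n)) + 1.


Binary search halves the search space each step.
Maximum comparisons = floor(log2(132)) + 1
log2(132) = 7.0444
floor(log2(132)) = 7, so 7 + 1 = 8
Final answer: 8


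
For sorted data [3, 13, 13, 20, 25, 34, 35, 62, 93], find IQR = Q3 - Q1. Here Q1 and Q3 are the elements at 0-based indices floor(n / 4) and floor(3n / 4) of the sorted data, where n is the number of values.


The data has n = 9 elements.
Q1 index = floor(9 / 4) = floor(2.25) = 2; Q3 index = floor(3 * 9 / 4) = floor(6.75) = 6
Q1 = element at index 2 = 13
Q3 = element at index 6 = 35
IQR = 35 - 13 = 22
Final answer: 22


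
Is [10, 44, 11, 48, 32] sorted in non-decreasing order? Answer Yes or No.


Check consecutive pairs:
  10 <= 44? True
  44 <= 11? False
  11 <= 48? True
  48 <= 32? False
2 consecutive pair(s) are out of order, so the list is not sorted.
Final answer: No


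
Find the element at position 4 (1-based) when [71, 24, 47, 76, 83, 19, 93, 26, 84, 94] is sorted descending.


Sort descending: [94, 93, 84, 83, 76, 71, 47, 26, 24, 19]
The 4th element (1-indexed) is at index 3.
Value = 83
Final answer: 83


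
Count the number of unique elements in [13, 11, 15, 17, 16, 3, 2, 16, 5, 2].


List all unique values:
Distinct values: [2, 3, 5, 11, 13, 15, 16, 17]
Count = 8
Final answer: 8


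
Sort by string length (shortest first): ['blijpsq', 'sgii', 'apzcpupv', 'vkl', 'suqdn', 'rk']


Compute lengths:
  'blijpsq' has length 7
  'sgii' has length 4
  'apzcpupv' has length 8
  'vkl' has length 3
  'suqdn' has length 5
  'rk' has length 2
Lengths in increasing order: 2 < 3 < 4 < 5 < 7 < 8
Listing the words in that order gives the answer.
Final answer: ['rk', 'vkl', 'sgii', 'suqdn', 'blijpsq', 'apzcpupv']


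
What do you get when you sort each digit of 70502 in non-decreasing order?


The number 70502 has digits: 7, 0, 5, 0, 2
Sorted: 0, 0, 2, 5, 7
Joining the sorted digits gives the result.
Final answer: 00257


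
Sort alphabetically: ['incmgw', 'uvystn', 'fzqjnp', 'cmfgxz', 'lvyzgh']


Compare strings character by character (the first differing letter decides):
  'cmfgxz' < 'fzqjnp' since 'c' < 'f' at position 1
  'fzqjnp' < 'incmgw' since 'f' < 'i' at position 1
  'incmgw' < 'lvyzgh' since 'i' < 'l' at position 1
  'lvyzgh' < 'uvystn' since 'l' < 'u' at position 1
Chaining these comparisons gives the alphabetical order.
Final answer: ['cmfgxz', 'fzqjnp', 'incmgw', 'lvyzgh', 'uvystn']


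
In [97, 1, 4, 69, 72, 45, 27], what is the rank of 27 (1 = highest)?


Sort descending: [97, 72, 69, 45, 27, 4, 1]
Find 27 in the sorted list.
27 is at position 5.
Final answer: 5


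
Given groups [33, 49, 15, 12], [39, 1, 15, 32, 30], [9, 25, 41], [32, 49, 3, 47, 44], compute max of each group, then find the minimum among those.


Find max of each group:
  Group 1: [33, 49, 15, 12] -> max = 49
  Group 2: [39, 1, 15, 32, 30] -> max = 39
  Group 3: [9, 25, 41] -> max = 41
  Group 4: [32, 49, 3, 47, 44] -> max = 49
Maxes: [49, 39, 41, 49]
Minimum of maxes = 39
Final answer: 39


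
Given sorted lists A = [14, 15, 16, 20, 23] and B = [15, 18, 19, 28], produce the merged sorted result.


List A: [14, 15, 16, 20, 23]
List B: [15, 18, 19, 28]
Repeatedly compare the front elements and take the smaller:
  14 vs 15 -> take 14
  15 vs 15 -> take 15
  16 vs 15 -> take 15
  16 vs 18 -> take 16
  20 vs 18 -> take 18
  20 vs 19 -> take 19
  20 vs 28 -> take 20
  23 vs 28 -> take 23
  A is exhausted; append the rest of B: [28]
Final answer: [14, 15, 15, 16, 18, 19, 20, 23, 28]


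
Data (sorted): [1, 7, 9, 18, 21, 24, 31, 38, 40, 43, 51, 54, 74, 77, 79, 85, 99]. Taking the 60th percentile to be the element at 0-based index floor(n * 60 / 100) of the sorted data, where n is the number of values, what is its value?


The dataset has n = 17 elements.
Index = floor(17 * 60 / 100) = floor(1020 / 100) = floor(10.2) = 10
Counting from index 0 in the sorted data, the element at index 10 is 51.
Final answer: 51
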